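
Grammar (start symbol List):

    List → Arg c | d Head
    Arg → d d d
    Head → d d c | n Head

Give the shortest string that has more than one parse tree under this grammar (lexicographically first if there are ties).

d d d c

length 4: d d d c has 2 parse trees

Two derivations of d d d c:
  List ⇒ Arg c ⇒ d d d c
  List ⇒ d Head ⇒ d d d c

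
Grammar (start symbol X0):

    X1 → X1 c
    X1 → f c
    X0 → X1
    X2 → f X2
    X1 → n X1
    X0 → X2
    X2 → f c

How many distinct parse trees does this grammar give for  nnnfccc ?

10

Parse trees for nnnfccc (showing first 6 of 10):
  [X0 [X1 [X1 [X1 n [X1 n [X1 n [X1 f c]]]] c] c]]
  [X0 [X1 [X1 n [X1 [X1 n [X1 n [X1 f c]]] c]] c]]
  [X0 [X1 [X1 n [X1 n [X1 [X1 n [X1 f c]] c]]] c]]
  [X0 [X1 [X1 n [X1 n [X1 n [X1 [X1 f c] c]]]] c]]
  [X0 [X1 n [X1 [X1 [X1 n [X1 n [X1 f c]]] c] c]]]
  [X0 [X1 n [X1 [X1 n [X1 [X1 n [X1 f c]] c]] c]]]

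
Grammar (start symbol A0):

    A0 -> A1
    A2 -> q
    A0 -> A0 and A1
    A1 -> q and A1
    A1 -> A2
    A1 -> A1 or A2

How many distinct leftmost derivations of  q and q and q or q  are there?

Parse trees for q and q and q or q:
  [A0 [A1 q and [A1 q and [A1 [A1 [A2 q]] or [A2 q]]]]]
  [A0 [A1 q and [A1 [A1 q and [A1 [A2 q]]] or [A2 q]]]]
  [A0 [A1 [A1 q and [A1 q and [A1 [A2 q]]]] or [A2 q]]]
  [A0 [A0 [A1 [A2 q]]] and [A1 q and [A1 [A1 [A2 q]] or [A2 q]]]]
  [A0 [A0 [A1 [A2 q]]] and [A1 [A1 q and [A1 [A2 q]]] or [A2 q]]]
  [A0 [A0 [A1 q and [A1 [A2 q]]]] and [A1 [A1 [A2 q]] or [A2 q]]]
  [A0 [A0 [A0 [A1 [A2 q]]] and [A1 [A2 q]]] and [A1 [A1 [A2 q]] or [A2 q]]]

7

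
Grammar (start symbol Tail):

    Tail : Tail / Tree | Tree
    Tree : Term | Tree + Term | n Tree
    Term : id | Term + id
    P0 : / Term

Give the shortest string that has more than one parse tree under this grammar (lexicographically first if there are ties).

id + id

length 1: no string has ≥2 trees
length 2: no string has ≥2 trees
length 3: id + id has 2 parse trees

Two derivations of id + id:
  Tail ⇒ Tree ⇒ Term ⇒ Term + id ⇒ id + id
  Tail ⇒ Tree ⇒ Tree + Term ⇒ Term + Term ⇒ id + Term ⇒ id + id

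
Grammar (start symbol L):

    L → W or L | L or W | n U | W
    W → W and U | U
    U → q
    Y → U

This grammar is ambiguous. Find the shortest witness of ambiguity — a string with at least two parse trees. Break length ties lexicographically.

q or q

length 1: no string has ≥2 trees
length 2: no string has ≥2 trees
length 3: q or q has 2 parse trees

Two derivations of q or q:
  L ⇒ W or L ⇒ U or L ⇒ q or L ⇒ q or W ⇒ q or U ⇒ q or q
  L ⇒ L or W ⇒ W or W ⇒ U or W ⇒ q or W ⇒ q or U ⇒ q or q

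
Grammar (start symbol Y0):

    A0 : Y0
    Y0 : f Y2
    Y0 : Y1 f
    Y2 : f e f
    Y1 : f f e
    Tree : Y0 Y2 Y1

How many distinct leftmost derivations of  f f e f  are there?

Parse trees for f f e f:
  [Y0 f [Y2 f e f]]
  [Y0 [Y1 f f e] f]

2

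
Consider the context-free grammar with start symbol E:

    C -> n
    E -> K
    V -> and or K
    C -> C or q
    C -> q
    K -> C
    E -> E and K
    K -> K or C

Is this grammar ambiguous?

Witness: n or q

Derivation 1: E ⇒ K ⇒ C ⇒ C or q ⇒ n or q
Derivation 2: E ⇒ K ⇒ K or C ⇒ C or C ⇒ n or C ⇒ n or q

Two distinct leftmost derivations for the same string.

Ambiguous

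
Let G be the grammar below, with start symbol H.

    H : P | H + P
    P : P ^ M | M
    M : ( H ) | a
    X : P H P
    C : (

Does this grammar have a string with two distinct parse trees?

Unambiguous

(X, C are unreachable from H, so their rules don't affect L(H).) The grammar is stratified — H handles '+' (left-recursive), P handles '^', M atoms. Each operator has a fixed associativity and precedence level, so every string has one parse.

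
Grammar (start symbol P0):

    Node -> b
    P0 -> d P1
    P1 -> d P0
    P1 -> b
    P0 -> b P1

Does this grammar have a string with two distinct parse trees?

(Node is unreachable from P0, so its rules don't affect L(P0).) The reachable rules are right-linear with at most one rule per (nonterminal, next-terminal) pair. Each input token forces the next rule, so parsing is deterministic.

Unambiguous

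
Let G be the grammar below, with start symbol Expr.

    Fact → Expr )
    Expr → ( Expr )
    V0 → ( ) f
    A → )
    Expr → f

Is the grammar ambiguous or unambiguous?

Only Expr is reachable from Expr; ignoring the rest: Each string is a nest of matched brackets around a single atom. An opening bracket forces the recursive rule; an atom forces the base rule.

Unambiguous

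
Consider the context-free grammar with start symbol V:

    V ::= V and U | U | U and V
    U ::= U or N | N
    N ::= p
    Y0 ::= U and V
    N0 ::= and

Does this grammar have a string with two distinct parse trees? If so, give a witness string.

Ambiguous

Witness: p and p

Derivation 1: V ⇒ V and U ⇒ U and U ⇒ N and U ⇒ p and U ⇒ p and N ⇒ p and p
Derivation 2: V ⇒ U and V ⇒ N and V ⇒ p and V ⇒ p and U ⇒ p and N ⇒ p and p

Two distinct leftmost derivations for the same string.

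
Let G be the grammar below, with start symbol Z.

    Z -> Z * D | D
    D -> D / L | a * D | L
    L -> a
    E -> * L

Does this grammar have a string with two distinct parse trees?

Ambiguous

Witness: a * a

Derivation 1: Z ⇒ Z * D ⇒ D * D ⇒ L * D ⇒ a * D ⇒ a * L ⇒ a * a
Derivation 2: Z ⇒ D ⇒ a * D ⇒ a * L ⇒ a * a

Two distinct leftmost derivations for the same string.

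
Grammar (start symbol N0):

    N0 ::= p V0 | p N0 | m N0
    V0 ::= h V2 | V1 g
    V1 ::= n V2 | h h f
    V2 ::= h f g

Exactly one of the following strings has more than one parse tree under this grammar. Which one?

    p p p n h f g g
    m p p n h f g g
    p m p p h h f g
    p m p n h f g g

p m p p h h f g

p p p n h f g g: 1 tree
m p p n h f g g: 1 tree
p m p p h h f g: 2 trees
p m p n h f g g: 1 tree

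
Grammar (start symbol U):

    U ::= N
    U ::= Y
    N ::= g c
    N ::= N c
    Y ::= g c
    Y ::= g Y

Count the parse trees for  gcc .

Parse trees for gcc:
  [U [N [N g c] c]]

1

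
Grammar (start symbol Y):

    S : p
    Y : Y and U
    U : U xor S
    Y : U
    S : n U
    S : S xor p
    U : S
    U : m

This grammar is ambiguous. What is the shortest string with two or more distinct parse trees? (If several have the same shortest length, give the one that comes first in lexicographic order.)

p xor p

length 1: no string has ≥2 trees
length 2: no string has ≥2 trees
length 3: p xor p has 2 parse trees

Two derivations of p xor p:
  Y ⇒ U ⇒ U xor S ⇒ S xor S ⇒ p xor S ⇒ p xor p
  Y ⇒ U ⇒ S ⇒ S xor p ⇒ p xor p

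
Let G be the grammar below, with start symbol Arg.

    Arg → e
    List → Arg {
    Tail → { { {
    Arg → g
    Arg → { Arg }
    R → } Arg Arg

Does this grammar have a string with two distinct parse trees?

Unambiguous

Only Arg is reachable from Arg; ignoring the rest: L(Arg) is { openⁿ atom closeⁿ : n ≥ 0 }. The bracket depth fixes n, and the derivation is forced at every step.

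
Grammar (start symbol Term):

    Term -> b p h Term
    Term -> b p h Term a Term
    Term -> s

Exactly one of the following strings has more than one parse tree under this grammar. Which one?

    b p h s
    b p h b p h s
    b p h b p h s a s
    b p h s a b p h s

b p h b p h s a s

b p h s: 1 tree
b p h b p h s: 1 tree
b p h b p h s a s: 2 trees
b p h s a b p h s: 1 tree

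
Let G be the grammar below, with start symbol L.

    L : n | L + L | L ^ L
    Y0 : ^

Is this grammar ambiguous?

Ambiguous

Witness: n + n + n

Derivation 1: L ⇒ L + L ⇒ n + L ⇒ n + L + L ⇒ n + n + L ⇒ n + n + n
Derivation 2: L ⇒ L + L ⇒ L + L + L ⇒ n + L + L ⇒ n + n + L ⇒ n + n + n

Two distinct leftmost derivations for the same string.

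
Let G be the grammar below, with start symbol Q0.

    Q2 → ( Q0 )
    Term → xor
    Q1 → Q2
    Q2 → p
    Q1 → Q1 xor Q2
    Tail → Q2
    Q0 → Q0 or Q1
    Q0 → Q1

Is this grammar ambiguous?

(Tail, Term are unreachable from Q0, so their rules don't affect L(Q0).) Q0 → Q0 or Q1 | Q1  ;  Q1 → Q1 xor Q2 | Q2  — a left-associative chain with Q2 at the bottom. Each string factors uniquely by precedence.

Unambiguous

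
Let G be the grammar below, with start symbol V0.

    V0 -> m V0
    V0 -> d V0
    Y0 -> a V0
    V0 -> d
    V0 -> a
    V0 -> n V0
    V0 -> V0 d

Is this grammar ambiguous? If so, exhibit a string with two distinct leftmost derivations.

Ambiguous

Witness: d d

Derivation 1: V0 ⇒ d V0 ⇒ d d
Derivation 2: V0 ⇒ V0 d ⇒ d d

Two distinct leftmost derivations for the same string.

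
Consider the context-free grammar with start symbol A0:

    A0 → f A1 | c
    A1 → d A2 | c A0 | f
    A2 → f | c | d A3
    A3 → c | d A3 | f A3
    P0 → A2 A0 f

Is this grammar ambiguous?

Only A0, A1, A2, A3 are reachable from A0; ignoring the rest: The reachable rules are right-linear with at most one rule per (nonterminal, next-terminal) pair. Each input token forces the next rule, so parsing is deterministic.

Unambiguous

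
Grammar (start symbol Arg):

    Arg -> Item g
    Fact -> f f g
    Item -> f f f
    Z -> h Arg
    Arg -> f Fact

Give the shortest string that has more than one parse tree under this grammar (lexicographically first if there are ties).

length 4: f f f g has 2 parse trees

Two derivations of f f f g:
  Arg ⇒ Item g ⇒ f f f g
  Arg ⇒ f Fact ⇒ f f f g

f f f g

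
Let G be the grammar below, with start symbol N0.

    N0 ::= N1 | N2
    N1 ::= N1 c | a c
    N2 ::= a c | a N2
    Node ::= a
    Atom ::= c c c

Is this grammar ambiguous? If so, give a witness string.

Witness: a c

Derivation 1: N0 ⇒ N1 ⇒ a c
Derivation 2: N0 ⇒ N2 ⇒ a c

Two distinct leftmost derivations for the same string.

Ambiguous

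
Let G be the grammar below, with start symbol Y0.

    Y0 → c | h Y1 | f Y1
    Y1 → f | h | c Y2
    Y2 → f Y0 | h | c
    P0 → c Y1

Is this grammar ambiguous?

Only Y0, Y1, Y2 are reachable from Y0; ignoring the rest: The reachable rules are right-linear with at most one rule per (nonterminal, next-terminal) pair. Each input token forces the next rule, so parsing is deterministic.

Unambiguous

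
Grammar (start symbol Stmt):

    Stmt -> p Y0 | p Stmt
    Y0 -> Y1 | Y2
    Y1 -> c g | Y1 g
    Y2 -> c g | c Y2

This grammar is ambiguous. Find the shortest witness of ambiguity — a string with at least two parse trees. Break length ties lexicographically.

p c g

length 3: p c g has 2 parse trees

Two derivations of p c g:
  Stmt ⇒ p Y0 ⇒ p Y1 ⇒ p c g
  Stmt ⇒ p Y0 ⇒ p Y2 ⇒ p c g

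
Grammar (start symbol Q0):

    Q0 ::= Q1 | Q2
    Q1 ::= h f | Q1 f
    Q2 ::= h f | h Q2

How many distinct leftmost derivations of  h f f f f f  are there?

Parse trees for h f f f f f:
  [Q0 [Q1 [Q1 [Q1 [Q1 [Q1 h f] f] f] f] f]]

1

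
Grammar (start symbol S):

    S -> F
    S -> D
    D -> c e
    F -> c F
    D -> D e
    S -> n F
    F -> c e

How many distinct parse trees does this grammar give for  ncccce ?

1

Parse trees for ncccce:
  [S n [F c [F c [F c [F c e]]]]]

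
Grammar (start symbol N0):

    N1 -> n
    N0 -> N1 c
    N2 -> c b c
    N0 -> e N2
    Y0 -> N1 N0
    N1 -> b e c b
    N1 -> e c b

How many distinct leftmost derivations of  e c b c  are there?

Parse trees for e c b c:
  [N0 [N1 e c b] c]
  [N0 e [N2 c b c]]

2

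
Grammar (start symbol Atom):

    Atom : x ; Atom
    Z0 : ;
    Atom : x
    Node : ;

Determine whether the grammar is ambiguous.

(Node, Z0 are unreachable from Atom, so their rules don't affect L(Atom).) The reachable grammar is A → atom sep A | atom. Each atom is followed by either the separator (recurse) or end-of-string (stop) — no choice point.

Unambiguous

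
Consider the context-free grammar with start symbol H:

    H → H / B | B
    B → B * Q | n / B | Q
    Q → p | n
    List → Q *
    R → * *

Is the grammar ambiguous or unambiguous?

Ambiguous

Witness: n / n

Derivation 1: H ⇒ H / B ⇒ B / B ⇒ Q / B ⇒ n / B ⇒ n / Q ⇒ n / n
Derivation 2: H ⇒ B ⇒ n / B ⇒ n / Q ⇒ n / n

Two distinct leftmost derivations for the same string.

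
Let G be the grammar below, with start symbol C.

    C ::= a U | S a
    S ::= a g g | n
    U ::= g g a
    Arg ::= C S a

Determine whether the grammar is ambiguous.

Ambiguous

Witness: a g g a

Derivation 1: C ⇒ a U ⇒ a g g a
Derivation 2: C ⇒ S a ⇒ a g g a

Two distinct leftmost derivations for the same string.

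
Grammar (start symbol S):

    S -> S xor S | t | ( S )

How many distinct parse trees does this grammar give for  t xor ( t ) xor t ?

2

Parse trees for t xor ( t ) xor t:
  [S [S t] xor [S [S ( [S t] )] xor [S t]]]
  [S [S [S t] xor [S ( [S t] )]] xor [S t]]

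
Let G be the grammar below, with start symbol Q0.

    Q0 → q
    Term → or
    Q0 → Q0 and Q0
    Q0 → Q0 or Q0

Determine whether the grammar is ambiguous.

Witness: q and q and q

Derivation 1: Q0 ⇒ Q0 and Q0 ⇒ q and Q0 ⇒ q and Q0 and Q0 ⇒ q and q and Q0 ⇒ q and q and q
Derivation 2: Q0 ⇒ Q0 and Q0 ⇒ Q0 and Q0 and Q0 ⇒ q and Q0 and Q0 ⇒ q and q and Q0 ⇒ q and q and q

Two distinct leftmost derivations for the same string.

Ambiguous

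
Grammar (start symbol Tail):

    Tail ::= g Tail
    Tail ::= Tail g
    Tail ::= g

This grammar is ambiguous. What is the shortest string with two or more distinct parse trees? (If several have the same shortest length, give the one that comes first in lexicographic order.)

length 1: no string has ≥2 trees
length 2: g g has 2 parse trees

Two derivations of g g:
  Tail ⇒ g Tail ⇒ g g
  Tail ⇒ Tail g ⇒ g g

g g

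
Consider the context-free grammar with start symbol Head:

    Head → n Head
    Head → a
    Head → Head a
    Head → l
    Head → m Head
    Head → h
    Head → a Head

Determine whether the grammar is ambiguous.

Witness: a a

Derivation 1: Head ⇒ Head a ⇒ a a
Derivation 2: Head ⇒ a Head ⇒ a a

Two distinct leftmost derivations for the same string.

Ambiguous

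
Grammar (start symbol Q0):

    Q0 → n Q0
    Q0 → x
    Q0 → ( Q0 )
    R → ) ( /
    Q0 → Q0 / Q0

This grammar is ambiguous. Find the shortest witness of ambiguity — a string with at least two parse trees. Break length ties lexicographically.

n x / x

length 1: no string has ≥2 trees
length 2: no string has ≥2 trees
length 3: no string has ≥2 trees
length 4: n x / x has 2 parse trees

Two derivations of n x / x:
  Q0 ⇒ n Q0 ⇒ n Q0 / Q0 ⇒ n x / Q0 ⇒ n x / x
  Q0 ⇒ Q0 / Q0 ⇒ n Q0 / Q0 ⇒ n x / Q0 ⇒ n x / x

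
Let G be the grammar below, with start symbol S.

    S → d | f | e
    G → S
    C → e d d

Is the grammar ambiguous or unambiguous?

Unambiguous

Only S is reachable from S; ignoring the rest: Restricted to the reachable nonterminals, every rule has the form A → t or A → t B, and no two rules for the same A share a first terminal. The grammar encodes a DFA — one run per string.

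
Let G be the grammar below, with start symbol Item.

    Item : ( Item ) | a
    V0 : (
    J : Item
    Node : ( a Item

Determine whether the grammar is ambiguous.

(V0, J, Node are unreachable from Item, so their rules don't affect L(Item).) Each string is a nest of matched brackets around a single atom. An opening bracket forces the recursive rule; an atom forces the base rule.

Unambiguous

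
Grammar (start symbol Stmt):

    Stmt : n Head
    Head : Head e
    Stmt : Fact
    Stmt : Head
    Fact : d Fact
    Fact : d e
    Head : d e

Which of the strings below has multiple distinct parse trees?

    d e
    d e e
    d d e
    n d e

d e

d e: 2 trees
d e e: 1 tree
d d e: 1 tree
n d e: 1 tree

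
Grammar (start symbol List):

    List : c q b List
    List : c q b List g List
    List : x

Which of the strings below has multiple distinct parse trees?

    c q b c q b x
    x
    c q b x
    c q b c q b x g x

c q b c q b x: 1 tree
x: 1 tree
c q b x: 1 tree
c q b c q b x g x: 2 trees

c q b c q b x g x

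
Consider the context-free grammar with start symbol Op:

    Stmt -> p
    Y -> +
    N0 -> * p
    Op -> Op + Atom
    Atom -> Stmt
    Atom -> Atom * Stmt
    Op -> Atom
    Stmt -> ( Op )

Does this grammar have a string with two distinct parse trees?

Unambiguous

(Y, N0 are unreachable from Op, so their rules don't affect L(Op).) This is a standard precedence ladder (Op over Atom over Stmt), with each level left-recursive on its own operator ('+' at Op, '*' at Atom). That structure is LR(1), hence unambiguous.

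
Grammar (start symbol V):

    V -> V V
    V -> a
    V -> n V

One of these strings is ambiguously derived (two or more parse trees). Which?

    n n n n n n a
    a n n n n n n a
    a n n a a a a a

n n n n n n a: 1 tree
a n n n n n n a: 1 tree
a n n a a a a a: 165 trees

a n n a a a a a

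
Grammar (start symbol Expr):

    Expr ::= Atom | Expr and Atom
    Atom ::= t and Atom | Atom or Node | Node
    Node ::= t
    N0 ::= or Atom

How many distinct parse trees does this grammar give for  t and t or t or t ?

4

Parse trees for t and t or t or t:
  [Expr [Atom t and [Atom [Atom [Atom [Node t]] or [Node t]] or [Node t]]]]
  [Expr [Atom [Atom t and [Atom [Atom [Node t]] or [Node t]]] or [Node t]]]
  [Expr [Atom [Atom [Atom t and [Atom [Node t]]] or [Node t]] or [Node t]]]
  [Expr [Expr [Atom [Node t]]] and [Atom [Atom [Atom [Node t]] or [Node t]] or [Node t]]]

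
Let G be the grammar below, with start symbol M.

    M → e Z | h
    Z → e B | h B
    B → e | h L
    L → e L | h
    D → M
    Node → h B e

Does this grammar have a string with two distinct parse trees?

Unambiguous

(D, Node are unreachable from M, so their rules don't affect L(M).) The reachable rules are right-linear with at most one rule per (nonterminal, next-terminal) pair. Each input token forces the next rule, so parsing is deterministic.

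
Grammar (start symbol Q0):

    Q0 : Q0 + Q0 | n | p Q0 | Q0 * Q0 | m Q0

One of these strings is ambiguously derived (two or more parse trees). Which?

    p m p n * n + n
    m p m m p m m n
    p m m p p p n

p m p n * n + n

p m p n * n + n: 14 trees
m p m m p m m n: 1 tree
p m m p p p n: 1 tree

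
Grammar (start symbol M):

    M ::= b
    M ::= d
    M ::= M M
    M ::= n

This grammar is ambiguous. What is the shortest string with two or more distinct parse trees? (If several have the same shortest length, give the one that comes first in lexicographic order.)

b b b

length 1: no string has ≥2 trees
length 2: no string has ≥2 trees
length 3: b b b has 2 parse trees

Two derivations of b b b:
  M ⇒ M M ⇒ b M ⇒ b M M ⇒ b b M ⇒ b b b
  M ⇒ M M ⇒ M M M ⇒ b M M ⇒ b b M ⇒ b b b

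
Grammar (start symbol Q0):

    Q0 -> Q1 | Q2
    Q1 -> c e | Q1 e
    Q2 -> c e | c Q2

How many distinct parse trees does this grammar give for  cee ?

1

Parse trees for cee:
  [Q0 [Q1 [Q1 c e] e]]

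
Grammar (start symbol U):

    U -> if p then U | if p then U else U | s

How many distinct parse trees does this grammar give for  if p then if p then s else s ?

2

Parse trees for if p then if p then s else s:
  [U if p then [U if p then [U s] else [U s]]]
  [U if p then [U if p then [U s]] else [U s]]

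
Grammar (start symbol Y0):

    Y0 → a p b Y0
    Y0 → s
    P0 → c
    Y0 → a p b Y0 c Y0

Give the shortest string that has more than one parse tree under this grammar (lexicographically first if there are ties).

length 1: no string has ≥2 trees
length 4: no string has ≥2 trees
length 6: no string has ≥2 trees
length 7: no string has ≥2 trees
length 9: a p b a p b s c s has 2 parse trees

Two derivations of a p b a p b s c s:
  Y0 ⇒ a p b Y0 ⇒ a p b a p b Y0 c Y0 ⇒ a p b a p b s c Y0 ⇒ a p b a p b s c s
  Y0 ⇒ a p b Y0 c Y0 ⇒ a p b a p b Y0 c Y0 ⇒ a p b a p b s c Y0 ⇒ a p b a p b s c s

a p b a p b s c s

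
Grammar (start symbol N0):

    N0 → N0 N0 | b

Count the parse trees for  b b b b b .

Parse trees for b b b b b (showing first 6 of 14):
  [N0 [N0 b] [N0 [N0 b] [N0 [N0 b] [N0 [N0 b] [N0 b]]]]]
  [N0 [N0 b] [N0 [N0 b] [N0 [N0 [N0 b] [N0 b]] [N0 b]]]]
  [N0 [N0 b] [N0 [N0 [N0 b] [N0 b]] [N0 [N0 b] [N0 b]]]]
  [N0 [N0 b] [N0 [N0 [N0 b] [N0 [N0 b] [N0 b]]] [N0 b]]]
  [N0 [N0 b] [N0 [N0 [N0 [N0 b] [N0 b]] [N0 b]] [N0 b]]]
  [N0 [N0 [N0 b] [N0 b]] [N0 [N0 b] [N0 [N0 b] [N0 b]]]]

14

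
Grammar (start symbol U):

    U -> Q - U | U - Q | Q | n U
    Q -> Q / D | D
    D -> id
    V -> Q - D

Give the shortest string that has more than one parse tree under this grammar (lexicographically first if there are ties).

id - id

length 1: no string has ≥2 trees
length 2: no string has ≥2 trees
length 3: id - id has 2 parse trees

Two derivations of id - id:
  U ⇒ Q - U ⇒ D - U ⇒ id - U ⇒ id - Q ⇒ id - D ⇒ id - id
  U ⇒ U - Q ⇒ Q - Q ⇒ D - Q ⇒ id - Q ⇒ id - D ⇒ id - id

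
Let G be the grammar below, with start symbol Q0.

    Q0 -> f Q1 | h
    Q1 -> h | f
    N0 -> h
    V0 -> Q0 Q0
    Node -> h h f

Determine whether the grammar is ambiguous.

Only Q0, Q1 are reachable from Q0; ignoring the rest: The reachable rules are right-linear with at most one rule per (nonterminal, next-terminal) pair. Each input token forces the next rule, so parsing is deterministic.

Unambiguous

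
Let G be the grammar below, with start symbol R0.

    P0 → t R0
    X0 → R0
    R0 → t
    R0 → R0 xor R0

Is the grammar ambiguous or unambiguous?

Ambiguous

Witness: t xor t xor t

Derivation 1: R0 ⇒ R0 xor R0 ⇒ t xor R0 ⇒ t xor R0 xor R0 ⇒ t xor t xor R0 ⇒ t xor t xor t
Derivation 2: R0 ⇒ R0 xor R0 ⇒ R0 xor R0 xor R0 ⇒ t xor R0 xor R0 ⇒ t xor t xor R0 ⇒ t xor t xor t

Two distinct leftmost derivations for the same string.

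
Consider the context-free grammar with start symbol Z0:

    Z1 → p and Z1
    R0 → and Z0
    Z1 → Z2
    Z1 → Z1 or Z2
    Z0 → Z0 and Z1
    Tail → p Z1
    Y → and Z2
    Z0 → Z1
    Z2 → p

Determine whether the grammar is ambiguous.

Ambiguous

Witness: p and p

Derivation 1: Z0 ⇒ Z0 and Z1 ⇒ Z1 and Z1 ⇒ Z2 and Z1 ⇒ p and Z1 ⇒ p and Z2 ⇒ p and p
Derivation 2: Z0 ⇒ Z1 ⇒ p and Z1 ⇒ p and Z2 ⇒ p and p

Two distinct leftmost derivations for the same string.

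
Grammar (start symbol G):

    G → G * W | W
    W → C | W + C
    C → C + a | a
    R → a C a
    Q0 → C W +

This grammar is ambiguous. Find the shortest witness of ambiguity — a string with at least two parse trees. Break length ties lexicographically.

length 1: no string has ≥2 trees
length 3: a + a has 2 parse trees

Two derivations of a + a:
  G ⇒ W ⇒ C ⇒ C + a ⇒ a + a
  G ⇒ W ⇒ W + C ⇒ C + C ⇒ a + C ⇒ a + a

a + a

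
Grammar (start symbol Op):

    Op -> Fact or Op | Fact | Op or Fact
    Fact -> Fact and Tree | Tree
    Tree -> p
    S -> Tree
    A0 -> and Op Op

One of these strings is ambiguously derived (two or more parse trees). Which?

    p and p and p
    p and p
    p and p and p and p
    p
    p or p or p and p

p and p and p: 1 tree
p and p: 1 tree
p and p and p and p: 1 tree
p: 1 tree
p or p or p and p: 4 trees

p or p or p and p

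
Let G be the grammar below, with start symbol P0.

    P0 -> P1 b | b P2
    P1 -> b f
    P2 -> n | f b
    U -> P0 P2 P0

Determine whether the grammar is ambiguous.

Witness: b f b

Derivation 1: P0 ⇒ P1 b ⇒ b f b
Derivation 2: P0 ⇒ b P2 ⇒ b f b

Two distinct leftmost derivations for the same string.

Ambiguous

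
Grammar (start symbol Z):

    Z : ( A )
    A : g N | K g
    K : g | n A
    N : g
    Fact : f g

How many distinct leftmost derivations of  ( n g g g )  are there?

Parse trees for ( n g g g ):
  [Z ( [A [K n [A g [N g]]] g] )]
  [Z ( [A [K n [A [K g] g]] g] )]

2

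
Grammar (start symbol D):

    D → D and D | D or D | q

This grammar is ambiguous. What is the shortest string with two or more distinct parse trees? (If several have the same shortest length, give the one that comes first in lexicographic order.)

length 1: no string has ≥2 trees
length 3: no string has ≥2 trees
length 5: q and q and q has 2 parse trees

Two derivations of q and q and q:
  D ⇒ D and D ⇒ D and D and D ⇒ q and D and D ⇒ q and q and D ⇒ q and q and q
  D ⇒ D and D ⇒ q and D ⇒ q and D and D ⇒ q and q and D ⇒ q and q and q

q and q and q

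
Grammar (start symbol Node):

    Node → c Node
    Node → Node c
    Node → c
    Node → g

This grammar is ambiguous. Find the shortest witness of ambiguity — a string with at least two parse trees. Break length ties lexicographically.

c c

length 1: no string has ≥2 trees
length 2: c c has 2 parse trees

Two derivations of c c:
  Node ⇒ c Node ⇒ c c
  Node ⇒ Node c ⇒ c c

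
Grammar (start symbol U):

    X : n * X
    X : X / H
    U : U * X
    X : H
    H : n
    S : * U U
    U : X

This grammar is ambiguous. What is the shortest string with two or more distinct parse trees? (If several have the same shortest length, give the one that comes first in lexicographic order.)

n * n

length 1: no string has ≥2 trees
length 3: n * n has 2 parse trees

Two derivations of n * n:
  U ⇒ U * X ⇒ X * X ⇒ H * X ⇒ n * X ⇒ n * H ⇒ n * n
  U ⇒ X ⇒ n * X ⇒ n * H ⇒ n * n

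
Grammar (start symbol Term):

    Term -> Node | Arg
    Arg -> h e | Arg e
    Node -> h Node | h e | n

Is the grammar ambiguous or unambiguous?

Ambiguous

Witness: h e

Derivation 1: Term ⇒ Node ⇒ h e
Derivation 2: Term ⇒ Arg ⇒ h e

Two distinct leftmost derivations for the same string.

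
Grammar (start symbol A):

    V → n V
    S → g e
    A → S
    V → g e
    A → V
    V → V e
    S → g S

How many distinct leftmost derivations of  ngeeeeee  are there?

6

Parse trees for ngeeeeee:
  [A [V n [V [V [V [V [V [V g e] e] e] e] e] e]]]
  [A [V [V n [V [V [V [V [V g e] e] e] e] e]] e]]
  [A [V [V [V n [V [V [V [V g e] e] e] e]] e] e]]
  [A [V [V [V [V n [V [V [V g e] e] e]] e] e] e]]
  [A [V [V [V [V [V n [V [V g e] e]] e] e] e] e]]
  [A [V [V [V [V [V [V n [V g e]] e] e] e] e] e]]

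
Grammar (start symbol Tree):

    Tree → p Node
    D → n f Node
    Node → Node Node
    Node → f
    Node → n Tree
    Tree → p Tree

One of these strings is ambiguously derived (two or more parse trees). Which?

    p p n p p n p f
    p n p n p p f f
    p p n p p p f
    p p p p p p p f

p p n p p n p f: 1 tree
p n p n p p f f: 3 trees
p p n p p p f: 1 tree
p p p p p p p f: 1 tree

p n p n p p f f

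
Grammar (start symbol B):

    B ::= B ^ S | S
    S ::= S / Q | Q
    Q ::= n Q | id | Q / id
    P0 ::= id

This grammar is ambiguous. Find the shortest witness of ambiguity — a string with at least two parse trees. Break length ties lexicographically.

id / id

length 1: no string has ≥2 trees
length 2: no string has ≥2 trees
length 3: id / id has 2 parse trees

Two derivations of id / id:
  B ⇒ S ⇒ S / Q ⇒ Q / Q ⇒ id / Q ⇒ id / id
  B ⇒ S ⇒ Q ⇒ Q / id ⇒ id / id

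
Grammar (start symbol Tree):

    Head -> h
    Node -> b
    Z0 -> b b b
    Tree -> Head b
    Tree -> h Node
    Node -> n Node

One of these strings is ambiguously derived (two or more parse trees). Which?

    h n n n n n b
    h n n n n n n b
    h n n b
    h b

h n n n n n b: 1 tree
h n n n n n n b: 1 tree
h n n b: 1 tree
h b: 2 trees

h b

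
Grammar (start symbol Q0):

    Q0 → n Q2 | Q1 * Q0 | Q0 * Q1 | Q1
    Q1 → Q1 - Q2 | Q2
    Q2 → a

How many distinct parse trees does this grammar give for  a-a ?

1

Parse trees for a-a:
  [Q0 [Q1 [Q1 [Q2 a]] - [Q2 a]]]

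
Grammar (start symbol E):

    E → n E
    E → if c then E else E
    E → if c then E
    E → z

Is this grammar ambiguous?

Ambiguous

Witness: if c then if c then z else z

Derivation 1: E ⇒ if c then E else E ⇒ if c then if c then E else E ⇒ if c then if c then z else E ⇒ if c then if c then z else z
Derivation 2: E ⇒ if c then E ⇒ if c then if c then E else E ⇒ if c then if c then z else E ⇒ if c then if c then z else z

Two distinct leftmost derivations for the same string.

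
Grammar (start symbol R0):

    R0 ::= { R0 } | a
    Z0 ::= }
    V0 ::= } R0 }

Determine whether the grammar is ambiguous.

(Z0, V0 are unreachable from R0, so their rules don't affect L(R0).) Each string is a nest of matched brackets around a single atom. An opening bracket forces the recursive rule; an atom forces the base rule.

Unambiguous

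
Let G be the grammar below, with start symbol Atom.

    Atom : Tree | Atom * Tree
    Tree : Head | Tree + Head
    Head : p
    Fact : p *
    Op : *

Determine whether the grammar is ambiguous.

Unambiguous

(Fact, Op are unreachable from Atom, so their rules don't affect L(Atom).) The grammar is stratified — Atom handles '*' (left-recursive), Tree handles '+', Head atoms. Each operator has a fixed associativity and precedence level, so every string has one parse.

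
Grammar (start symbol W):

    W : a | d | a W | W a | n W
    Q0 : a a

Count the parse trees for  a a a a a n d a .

Parse trees for a a a a a n d a:
  [W a [W a [W a [W a [W a [W [W n [W d]] a]]]]]]
  [W a [W a [W a [W a [W a [W n [W [W d] a]]]]]]]
  [W a [W a [W a [W a [W [W a [W n [W d]]] a]]]]]
  [W a [W a [W a [W [W a [W a [W n [W d]]]] a]]]]
  [W a [W a [W [W a [W a [W a [W n [W d]]]]] a]]]
  [W a [W [W a [W a [W a [W a [W n [W d]]]]]] a]]
  [W [W a [W a [W a [W a [W a [W n [W d]]]]]]] a]

7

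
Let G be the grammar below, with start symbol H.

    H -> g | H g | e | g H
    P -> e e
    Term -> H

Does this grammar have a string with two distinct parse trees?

Witness: g g

Derivation 1: H ⇒ H g ⇒ g g
Derivation 2: H ⇒ g H ⇒ g g

Two distinct leftmost derivations for the same string.

Ambiguous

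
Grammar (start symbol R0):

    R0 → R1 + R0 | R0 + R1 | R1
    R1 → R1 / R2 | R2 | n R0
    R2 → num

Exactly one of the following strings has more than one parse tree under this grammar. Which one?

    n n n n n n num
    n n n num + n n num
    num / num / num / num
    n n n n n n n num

n n n n n n num: 1 tree
n n n num + n n num: 8 trees
num / num / num / num: 1 tree
n n n n n n n num: 1 tree

n n n num + n n num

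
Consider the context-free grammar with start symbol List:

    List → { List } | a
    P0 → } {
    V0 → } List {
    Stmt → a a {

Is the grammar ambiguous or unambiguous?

(P0, V0, Stmt are unreachable from List, so their rules don't affect L(List).) Each string is a nest of matched brackets around a single atom. An opening bracket forces the recursive rule; an atom forces the base rule.

Unambiguous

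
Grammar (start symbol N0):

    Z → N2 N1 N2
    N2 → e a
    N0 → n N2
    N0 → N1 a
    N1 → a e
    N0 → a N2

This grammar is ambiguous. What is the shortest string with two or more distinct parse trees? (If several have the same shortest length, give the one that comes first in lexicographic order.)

length 3: a e a has 2 parse trees

Two derivations of a e a:
  N0 ⇒ N1 a ⇒ a e a
  N0 ⇒ a N2 ⇒ a e a

a e a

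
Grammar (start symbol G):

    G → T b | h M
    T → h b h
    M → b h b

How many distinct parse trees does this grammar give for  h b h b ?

2

Parse trees for h b h b:
  [G [T h b h] b]
  [G h [M b h b]]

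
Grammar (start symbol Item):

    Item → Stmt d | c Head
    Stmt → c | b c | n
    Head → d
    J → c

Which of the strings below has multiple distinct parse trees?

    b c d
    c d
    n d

c d

b c d: 1 tree
c d: 2 trees
n d: 1 tree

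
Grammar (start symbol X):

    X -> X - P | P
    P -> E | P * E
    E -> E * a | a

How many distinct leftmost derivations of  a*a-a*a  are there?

4

Parse trees for a*a-a*a:
  [X [X [P [E [E a] * a]]] - [P [E [E a] * a]]]
  [X [X [P [E [E a] * a]]] - [P [P [E a]] * [E a]]]
  [X [X [P [P [E a]] * [E a]]] - [P [E [E a] * a]]]
  [X [X [P [P [E a]] * [E a]]] - [P [P [E a]] * [E a]]]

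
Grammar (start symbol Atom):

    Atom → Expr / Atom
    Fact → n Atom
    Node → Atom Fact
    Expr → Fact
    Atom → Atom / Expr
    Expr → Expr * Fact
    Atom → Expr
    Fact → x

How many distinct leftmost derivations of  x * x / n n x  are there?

2

Parse trees for x * x / n n x:
  [Atom [Expr [Expr [Fact x]] * [Fact x]] / [Atom [Expr [Fact n [Atom [Expr [Fact n [Atom [Expr [Fact x]]]]]]]]]]
  [Atom [Atom [Expr [Expr [Fact x]] * [Fact x]]] / [Expr [Fact n [Atom [Expr [Fact n [Atom [Expr [Fact x]]]]]]]]]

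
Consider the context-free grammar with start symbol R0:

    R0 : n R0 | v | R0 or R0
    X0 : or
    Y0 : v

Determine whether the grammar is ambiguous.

Ambiguous

Witness: n v or v

Derivation 1: R0 ⇒ n R0 ⇒ n R0 or R0 ⇒ n v or R0 ⇒ n v or v
Derivation 2: R0 ⇒ R0 or R0 ⇒ n R0 or R0 ⇒ n v or R0 ⇒ n v or v

Two distinct leftmost derivations for the same string.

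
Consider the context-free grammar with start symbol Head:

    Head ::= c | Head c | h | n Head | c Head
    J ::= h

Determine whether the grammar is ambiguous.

Ambiguous

Witness: c c

Derivation 1: Head ⇒ Head c ⇒ c c
Derivation 2: Head ⇒ c Head ⇒ c c

Two distinct leftmost derivations for the same string.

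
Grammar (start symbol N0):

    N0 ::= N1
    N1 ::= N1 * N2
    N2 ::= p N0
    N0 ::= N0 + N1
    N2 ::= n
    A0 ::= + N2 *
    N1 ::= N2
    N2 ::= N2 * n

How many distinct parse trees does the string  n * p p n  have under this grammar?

Parse trees for n * p p n:
  [N0 [N1 [N1 [N2 n]] * [N2 p [N0 [N1 [N2 p [N0 [N1 [N2 n]]]]]]]]]

1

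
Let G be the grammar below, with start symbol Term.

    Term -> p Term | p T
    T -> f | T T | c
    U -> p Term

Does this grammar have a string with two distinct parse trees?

Witness: p c c c

Derivation 1: Term ⇒ p T ⇒ p T T ⇒ p T T T ⇒ p c T T ⇒ p c c T ⇒ p c c c
Derivation 2: Term ⇒ p T ⇒ p T T ⇒ p c T ⇒ p c T T ⇒ p c c T ⇒ p c c c

Two distinct leftmost derivations for the same string.

Ambiguous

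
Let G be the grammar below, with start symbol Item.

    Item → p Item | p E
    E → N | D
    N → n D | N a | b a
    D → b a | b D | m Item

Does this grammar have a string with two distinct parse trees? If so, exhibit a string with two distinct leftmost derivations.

Ambiguous

Witness: p b a

Derivation 1: Item ⇒ p E ⇒ p N ⇒ p b a
Derivation 2: Item ⇒ p E ⇒ p D ⇒ p b a

Two distinct leftmost derivations for the same string.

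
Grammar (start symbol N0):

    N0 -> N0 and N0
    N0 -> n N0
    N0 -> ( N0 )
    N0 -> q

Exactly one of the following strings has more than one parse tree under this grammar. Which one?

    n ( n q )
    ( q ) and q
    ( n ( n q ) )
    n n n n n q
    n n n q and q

n n n q and q

n ( n q ): 1 tree
( q ) and q: 1 tree
( n ( n q ) ): 1 tree
n n n n n q: 1 tree
n n n q and q: 4 trees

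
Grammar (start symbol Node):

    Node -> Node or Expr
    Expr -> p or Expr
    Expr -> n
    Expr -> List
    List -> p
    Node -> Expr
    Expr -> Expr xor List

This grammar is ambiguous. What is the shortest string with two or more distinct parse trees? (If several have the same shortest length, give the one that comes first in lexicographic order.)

length 1: no string has ≥2 trees
length 3: p or n has 2 parse trees

Two derivations of p or n:
  Node ⇒ Node or Expr ⇒ Expr or Expr ⇒ List or Expr ⇒ p or Expr ⇒ p or n
  Node ⇒ Expr ⇒ p or Expr ⇒ p or n

p or n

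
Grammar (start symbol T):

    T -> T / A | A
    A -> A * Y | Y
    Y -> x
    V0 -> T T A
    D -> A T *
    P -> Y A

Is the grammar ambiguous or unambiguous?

Only T, A, Y are reachable from T; ignoring the rest: The grammar is stratified — T handles '/' (left-recursive), A handles '*', Y atoms. Each operator has a fixed associativity and precedence level, so every string has one parse.

Unambiguous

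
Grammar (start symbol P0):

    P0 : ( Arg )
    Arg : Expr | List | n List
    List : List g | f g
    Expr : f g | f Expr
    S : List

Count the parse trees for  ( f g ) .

Parse trees for ( f g ):
  [P0 ( [Arg [Expr f g]] )]
  [P0 ( [Arg [List f g]] )]

2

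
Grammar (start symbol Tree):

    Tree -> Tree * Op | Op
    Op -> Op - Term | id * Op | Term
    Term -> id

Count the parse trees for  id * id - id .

3

Parse trees for id * id - id:
  [Tree [Tree [Op [Term id]]] * [Op [Op [Term id]] - [Term id]]]
  [Tree [Op [Op id * [Op [Term id]]] - [Term id]]]
  [Tree [Op id * [Op [Op [Term id]] - [Term id]]]]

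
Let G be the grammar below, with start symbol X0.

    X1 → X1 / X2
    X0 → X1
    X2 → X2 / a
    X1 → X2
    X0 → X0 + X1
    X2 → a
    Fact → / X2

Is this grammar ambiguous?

Witness: a / a

Derivation 1: X0 ⇒ X1 ⇒ X1 / X2 ⇒ X2 / X2 ⇒ a / X2 ⇒ a / a
Derivation 2: X0 ⇒ X1 ⇒ X2 ⇒ X2 / a ⇒ a / a

Two distinct leftmost derivations for the same string.

Ambiguous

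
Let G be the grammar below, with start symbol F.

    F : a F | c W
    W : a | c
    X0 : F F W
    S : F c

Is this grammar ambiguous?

(X0, S are unreachable from F, so their rules don't affect L(F).) The reachable rules are right-linear with at most one rule per (nonterminal, next-terminal) pair. Each input token forces the next rule, so parsing is deterministic.

Unambiguous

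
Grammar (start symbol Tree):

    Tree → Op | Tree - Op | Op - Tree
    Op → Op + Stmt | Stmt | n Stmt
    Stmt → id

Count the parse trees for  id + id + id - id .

2

Parse trees for id + id + id - id:
  [Tree [Tree [Op [Op [Op [Stmt id]] + [Stmt id]] + [Stmt id]]] - [Op [Stmt id]]]
  [Tree [Op [Op [Op [Stmt id]] + [Stmt id]] + [Stmt id]] - [Tree [Op [Stmt id]]]]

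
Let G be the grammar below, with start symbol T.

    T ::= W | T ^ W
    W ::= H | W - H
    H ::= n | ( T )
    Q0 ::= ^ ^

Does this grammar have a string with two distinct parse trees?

(Q0 is unreachable from T, so its rules don't affect L(T).) This is a standard precedence ladder (T over W over H), with each level left-recursive on its own operator ('^' at T, '-' at W). That structure is LR(1), hence unambiguous.

Unambiguous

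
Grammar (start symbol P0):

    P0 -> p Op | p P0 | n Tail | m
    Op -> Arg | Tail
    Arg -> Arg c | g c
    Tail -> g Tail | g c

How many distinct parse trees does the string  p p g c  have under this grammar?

2

Parse trees for p p g c:
  [P0 p [P0 p [Op [Arg g c]]]]
  [P0 p [P0 p [Op [Tail g c]]]]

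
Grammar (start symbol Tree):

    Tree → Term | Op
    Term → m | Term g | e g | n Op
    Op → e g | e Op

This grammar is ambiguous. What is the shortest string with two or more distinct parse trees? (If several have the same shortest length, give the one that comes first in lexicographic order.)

length 1: no string has ≥2 trees
length 2: e g has 2 parse trees

Two derivations of e g:
  Tree ⇒ Term ⇒ e g
  Tree ⇒ Op ⇒ e g

e g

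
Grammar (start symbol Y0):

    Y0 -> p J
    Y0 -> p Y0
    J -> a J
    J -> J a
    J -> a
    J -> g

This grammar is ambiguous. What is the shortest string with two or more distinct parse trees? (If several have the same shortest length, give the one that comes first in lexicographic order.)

p a a

length 2: no string has ≥2 trees
length 3: p a a has 2 parse trees

Two derivations of p a a:
  Y0 ⇒ p J ⇒ p a J ⇒ p a a
  Y0 ⇒ p J ⇒ p J a ⇒ p a a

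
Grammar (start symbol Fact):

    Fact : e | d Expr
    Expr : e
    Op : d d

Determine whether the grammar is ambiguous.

Unambiguous

Only Fact, Expr are reachable from Fact; ignoring the rest: The reachable rules are right-linear with at most one rule per (nonterminal, next-terminal) pair. Each input token forces the next rule, so parsing is deterministic.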